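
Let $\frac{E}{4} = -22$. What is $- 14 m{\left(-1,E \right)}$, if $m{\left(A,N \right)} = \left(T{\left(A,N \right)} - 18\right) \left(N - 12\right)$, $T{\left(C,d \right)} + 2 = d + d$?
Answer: $-274400$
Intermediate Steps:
$E = -88$ ($E = 4 \left(-22\right) = -88$)
$T{\left(C,d \right)} = -2 + 2 d$ ($T{\left(C,d \right)} = -2 + \left(d + d\right) = -2 + 2 d$)
$m{\left(A,N \right)} = \left(-20 + 2 N\right) \left(-12 + N\right)$ ($m{\left(A,N \right)} = \left(\left(-2 + 2 N\right) - 18\right) \left(N - 12\right) = \left(-20 + 2 N\right) \left(-12 + N\right)$)
$- 14 m{\left(-1,E \right)} = - 14 \left(240 - -3872 + 2 \left(-88\right)^{2}\right) = - 14 \left(240 + 3872 + 2 \cdot 7744\right) = - 14 \left(240 + 3872 + 15488\right) = \left(-14\right) 19600 = -274400$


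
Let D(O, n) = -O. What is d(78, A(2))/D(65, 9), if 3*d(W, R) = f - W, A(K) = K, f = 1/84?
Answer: 6551/16380 ≈ 0.39994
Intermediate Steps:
f = 1/84 ≈ 0.011905
d(W, R) = 1/252 - W/3 (d(W, R) = (1/84 - W)/3 = 1/252 - W/3)
d(78, A(2))/D(65, 9) = (1/252 - 1/3*78)/((-1*65)) = (1/252 - 26)/(-65) = -6551/252*(-1/65) = 6551/16380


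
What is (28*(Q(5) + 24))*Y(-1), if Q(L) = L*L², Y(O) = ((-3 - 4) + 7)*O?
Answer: 0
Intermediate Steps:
Y(O) = 0 (Y(O) = (-7 + 7)*O = 0*O = 0)
Q(L) = L³
(28*(Q(5) + 24))*Y(-1) = (28*(5³ + 24))*0 = (28*(125 + 24))*0 = (28*149)*0 = 4172*0 = 0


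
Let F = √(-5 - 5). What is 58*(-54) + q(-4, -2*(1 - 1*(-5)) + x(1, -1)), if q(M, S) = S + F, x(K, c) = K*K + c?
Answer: -3144 + I*√10 ≈ -3144.0 + 3.1623*I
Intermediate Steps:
x(K, c) = c + K² (x(K, c) = K² + c = c + K²)
F = I*√10 (F = √(-10) = I*√10 ≈ 3.1623*I)
q(M, S) = S + I*√10
58*(-54) + q(-4, -2*(1 - 1*(-5)) + x(1, -1)) = 58*(-54) + ((-2*(1 - 1*(-5)) + (-1 + 1²)) + I*√10) = -3132 + ((-2*(1 + 5) + (-1 + 1)) + I*√10) = -3132 + ((-2*6 + 0) + I*√10) = -3132 + ((-12 + 0) + I*√10) = -3132 + (-12 + I*√10) = -3144 + I*√10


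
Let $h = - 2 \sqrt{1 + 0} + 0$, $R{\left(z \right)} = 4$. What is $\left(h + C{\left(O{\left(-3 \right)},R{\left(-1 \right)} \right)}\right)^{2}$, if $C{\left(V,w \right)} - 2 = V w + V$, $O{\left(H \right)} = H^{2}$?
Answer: $2025$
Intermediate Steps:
$C{\left(V,w \right)} = 2 + V + V w$ ($C{\left(V,w \right)} = 2 + \left(V w + V\right) = 2 + \left(V + V w\right) = 2 + V + V w$)
$h = -2$ ($h = - 2 \sqrt{1} + 0 = \left(-2\right) 1 + 0 = -2 + 0 = -2$)
$\left(h + C{\left(O{\left(-3 \right)},R{\left(-1 \right)} \right)}\right)^{2} = \left(-2 + \left(2 + \left(-3\right)^{2} + \left(-3\right)^{2} \cdot 4\right)\right)^{2} = \left(-2 + \left(2 + 9 + 9 \cdot 4\right)\right)^{2} = \left(-2 + \left(2 + 9 + 36\right)\right)^{2} = \left(-2 + 47\right)^{2} = 45^{2} = 2025$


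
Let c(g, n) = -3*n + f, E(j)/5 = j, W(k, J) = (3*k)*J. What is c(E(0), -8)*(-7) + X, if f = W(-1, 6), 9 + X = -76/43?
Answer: -2269/43 ≈ -52.767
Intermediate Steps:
W(k, J) = 3*J*k
X = -463/43 (X = -9 - 76/43 = -463/43 ≈ -10.767)
E(j) = 5*j
f = -18 (f = 3*6*(-1) = -18)
c(g, n) = -18 - 3*n (c(g, n) = -3*n - 18 = -18 - 3*n)
c(E(0), -8)*(-7) + X = (-18 - 3*(-8))*(-7) - 463/43 = (-18 + 24)*(-7) - 463/43 = 6*(-7) - 463/43 = -42 - 463/43 = -2269/43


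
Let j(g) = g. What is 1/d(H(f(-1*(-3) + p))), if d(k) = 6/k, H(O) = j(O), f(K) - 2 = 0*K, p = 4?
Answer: ⅓ ≈ 0.33333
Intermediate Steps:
f(K) = 2 (f(K) = 2 + 0*K = 2 + 0 = 2)
H(O) = O
1/d(H(f(-1*(-3) + p))) = 1/(6/2) = 1/(6*(½)) = 1/3 = ⅓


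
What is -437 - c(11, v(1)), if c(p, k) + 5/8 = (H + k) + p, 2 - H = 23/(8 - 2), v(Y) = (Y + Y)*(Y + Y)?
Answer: -10789/24 ≈ -449.54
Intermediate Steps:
v(Y) = 4*Y² (v(Y) = (2*Y)*(2*Y) = 4*Y²)
H = -11/6 (H = 2 - 23/(8 - 2) = 2 - 23/6 = -11/6 ≈ -1.8333)
c(p, k) = -59/24 + k + p (c(p, k) = -5/8 + ((-11/6 + k) + p) = -5/8 + (-11/6 + k + p) = -59/24 + k + p)
-437 - c(11, v(1)) = -437 - (-59/24 + 4*1² + 11) = -437 - (-59/24 + 4*1 + 11) = -437 - (-59/24 + 4 + 11) = -437 - 1*301/24 = -437 - 301/24 = -10789/24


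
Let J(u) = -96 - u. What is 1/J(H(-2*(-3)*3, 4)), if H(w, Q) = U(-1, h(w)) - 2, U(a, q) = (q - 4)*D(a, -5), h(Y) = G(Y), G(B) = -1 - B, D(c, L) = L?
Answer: -1/209 ≈ -0.0047847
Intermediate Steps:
h(Y) = -1 - Y
U(a, q) = 20 - 5*q (U(a, q) = (q - 4)*(-5) = (-4 + q)*(-5) = 20 - 5*q)
H(w, Q) = 23 + 5*w (H(w, Q) = (20 - 5*(-1 - w)) - 2 = (20 + (5 + 5*w)) - 2 = (25 + 5*w) - 2 = 23 + 5*w)
1/J(H(-2*(-3)*3, 4)) = 1/(-96 - (23 + 5*(-2*(-3)*3))) = 1/(-96 - (23 + 5*(6*3))) = 1/(-96 - (23 + 5*18)) = 1/(-96 - (23 + 90)) = 1/(-96 - 1*113) = 1/(-96 - 113) = 1/(-209) = -1/209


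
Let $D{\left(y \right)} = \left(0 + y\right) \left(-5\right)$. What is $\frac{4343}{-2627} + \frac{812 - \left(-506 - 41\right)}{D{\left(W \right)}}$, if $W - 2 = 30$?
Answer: $- \frac{4264973}{420320} \approx -10.147$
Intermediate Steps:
$W = 32$ ($W = 2 + 30 = 32$)
$D{\left(y \right)} = - 5 y$ ($D{\left(y \right)} = y \left(-5\right) = - 5 y$)
$\frac{4343}{-2627} + \frac{812 - \left(-506 - 41\right)}{D{\left(W \right)}} = \frac{4343}{-2627} + \frac{812 - \left(-506 - 41\right)}{\left(-5\right) 32} = 4343 \left(- \frac{1}{2627}\right) + \frac{812 - \left(-506 - 41\right)}{-160} = - \frac{4343}{2627} + \left(812 - -547\right) \left(- \frac{1}{160}\right) = - \frac{4343}{2627} + \left(812 + 547\right) \left(- \frac{1}{160}\right) = - \frac{4343}{2627} + 1359 \left(- \frac{1}{160}\right) = - \frac{4343}{2627} - \frac{1359}{160} = - \frac{4264973}{420320}$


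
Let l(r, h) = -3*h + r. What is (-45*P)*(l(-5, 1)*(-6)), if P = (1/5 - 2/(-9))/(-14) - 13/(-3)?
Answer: -65064/7 ≈ -9294.9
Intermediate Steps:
l(r, h) = r - 3*h
P = 2711/630 (P = (1*(⅕) - 2*(-⅑))*(-1/14) - 13*(-⅓) = (⅕ + 2/9)*(-1/14) + 13/3 = (19/45)*(-1/14) + 13/3 = -19/630 + 13/3 = 2711/630 ≈ 4.3032)
(-45*P)*(l(-5, 1)*(-6)) = (-45*2711/630)*((-5 - 3*1)*(-6)) = -2711*(-5 - 3)*(-6)/14 = -(-10844)*(-6)/7 = -2711/14*48 = -65064/7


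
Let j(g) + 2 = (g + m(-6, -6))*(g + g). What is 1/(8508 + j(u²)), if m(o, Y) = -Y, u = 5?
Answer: 1/10056 ≈ 9.9443e-5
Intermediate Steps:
j(g) = -2 + 2*g*(6 + g) (j(g) = -2 + (g - 1*(-6))*(g + g) = -2 + (g + 6)*(2*g) = -2 + (6 + g)*(2*g) = -2 + 2*g*(6 + g))
1/(8508 + j(u²)) = 1/(8508 + (-2 + 2*(5²)² + 12*5²)) = 1/(8508 + (-2 + 2*25² + 12*25)) = 1/(8508 + (-2 + 2*625 + 300)) = 1/(8508 + (-2 + 1250 + 300)) = 1/(8508 + 1548) = 1/10056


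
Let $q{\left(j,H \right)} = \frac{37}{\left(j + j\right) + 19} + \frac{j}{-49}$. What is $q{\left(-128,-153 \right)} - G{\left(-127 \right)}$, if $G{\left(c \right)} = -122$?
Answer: $\frac{1445309}{11613} \approx 124.46$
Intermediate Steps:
$q{\left(j,H \right)} = \frac{37}{19 + 2 j} - \frac{j}{49}$ ($q{\left(j,H \right)} = \frac{37}{2 j + 19} + j \left(- \frac{1}{49}\right) = \frac{37}{19 + 2 j} - \frac{j}{49}$)
$q{\left(-128,-153 \right)} - G{\left(-127 \right)} = \frac{1813 - -2432 - 2 \left(-128\right)^{2}}{49 \left(19 + 2 \left(-128\right)\right)} - -122 = \frac{1813 + 2432 - 32768}{49 \left(19 - 256\right)} + 122 = \frac{1813 + 2432 - 32768}{49 \left(-237\right)} + 122 = \frac{1}{49} \left(- \frac{1}{237}\right) \left(-28523\right) + 122 = \frac{28523}{11613} + 122 = \frac{1445309}{11613}$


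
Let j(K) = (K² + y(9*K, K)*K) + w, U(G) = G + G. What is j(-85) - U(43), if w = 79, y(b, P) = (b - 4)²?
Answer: -50258467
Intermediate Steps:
y(b, P) = (-4 + b)²
U(G) = 2*G
j(K) = 79 + K² + K*(-4 + 9*K)² (j(K) = (K² + (-4 + 9*K)²*K) + 79 = (K² + K*(-4 + 9*K)²) + 79 = 79 + K² + K*(-4 + 9*K)²)
j(-85) - U(43) = (79 + (-85)² - 85*(-4 + 9*(-85))²) - 2*43 = (79 + 7225 - 85*(-4 - 765)²) - 1*86 = (79 + 7225 - 85*(-769)²) - 86 = (79 + 7225 - 85*591361) - 86 = (79 + 7225 - 50265685) - 86 = -50258381 - 86 = -50258467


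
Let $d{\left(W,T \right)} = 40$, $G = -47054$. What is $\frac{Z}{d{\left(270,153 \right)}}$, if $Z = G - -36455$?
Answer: $- \frac{10599}{40} \approx -264.98$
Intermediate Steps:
$Z = -10599$ ($Z = -47054 - -36455 = -47054 + 36455 = -10599$)
$\frac{Z}{d{\left(270,153 \right)}} = - \frac{10599}{40}$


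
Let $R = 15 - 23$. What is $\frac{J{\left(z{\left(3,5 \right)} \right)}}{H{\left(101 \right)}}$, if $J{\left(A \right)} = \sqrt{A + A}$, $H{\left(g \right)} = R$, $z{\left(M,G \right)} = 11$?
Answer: $- \frac{\sqrt{22}}{8} \approx -0.5863$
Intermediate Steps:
$R = -8$
$H{\left(g \right)} = -8$
$J{\left(A \right)} = \sqrt{2} \sqrt{A}$ ($J{\left(A \right)} = \sqrt{2 A} = \sqrt{2} \sqrt{A}$)
$\frac{J{\left(z{\left(3,5 \right)} \right)}}{H{\left(101 \right)}} = \frac{\sqrt{2} \sqrt{11}}{-8} = \sqrt{22} \left(- \frac{1}{8}\right) = - \frac{\sqrt{22}}{8}$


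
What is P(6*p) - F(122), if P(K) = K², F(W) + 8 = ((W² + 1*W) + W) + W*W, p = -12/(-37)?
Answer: -41070292/1369 ≈ -30000.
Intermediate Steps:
p = 12/37 (p = -12*(-1/37) = 12/37 ≈ 0.32432)
F(W) = -8 + 2*W + 2*W² (F(W) = -8 + (((W² + 1*W) + W) + W*W) = -8 + (((W² + W) + W) + W²) = -8 + (((W + W²) + W) + W²) = -8 + ((W² + 2*W) + W²) = -8 + (2*W + 2*W²) = -8 + 2*W + 2*W²)
P(6*p) - F(122) = (6*(12/37))² - (-8 + 2*122 + 2*122²) = (72/37)² - (-8 + 244 + 2*14884) = 5184/1369 - (-8 + 244 + 29768) = 5184/1369 - 1*30004 = 5184/1369 - 30004 = -41070292/1369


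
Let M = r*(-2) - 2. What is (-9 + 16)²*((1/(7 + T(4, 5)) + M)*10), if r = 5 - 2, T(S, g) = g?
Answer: -23275/6 ≈ -3879.2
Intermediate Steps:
r = 3
M = -8 (M = 3*(-2) - 2 = -6 - 2 = -8)
(-9 + 16)²*((1/(7 + T(4, 5)) + M)*10) = (-9 + 16)²*((1/(7 + 5) - 8)*10) = 7²*((1/12 - 8)*10) = 49*((1/12 - 8)*10) = 49*(-95/12*10) = 49*(-475/6) = -23275/6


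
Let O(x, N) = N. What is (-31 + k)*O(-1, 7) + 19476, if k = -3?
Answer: 19238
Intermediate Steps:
(-31 + k)*O(-1, 7) + 19476 = (-31 - 3)*7 + 19476 = -34*7 + 19476 = -238 + 19476 = 19238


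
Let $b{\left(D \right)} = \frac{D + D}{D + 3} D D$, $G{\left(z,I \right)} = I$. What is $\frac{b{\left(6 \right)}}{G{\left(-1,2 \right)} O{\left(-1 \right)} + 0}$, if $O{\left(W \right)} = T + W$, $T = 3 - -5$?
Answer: $\frac{24}{7} \approx 3.4286$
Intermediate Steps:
$b{\left(D \right)} = \frac{2 D^{3}}{3 + D}$ ($b{\left(D \right)} = \frac{2 D}{3 + D} D D = \frac{2 D^{2}}{3 + D} D = \frac{2 D^{3}}{3 + D}$)
$T = 8$ ($T = 3 + 5 = 8$)
$O{\left(W \right)} = 8 + W$
$\frac{b{\left(6 \right)}}{G{\left(-1,2 \right)} O{\left(-1 \right)} + 0} = \frac{2 \cdot 6^{3} \frac{1}{3 + 6}}{2 \left(8 - 1\right) + 0} = \frac{2 \cdot 216 \cdot \frac{1}{9}}{2 \cdot 7 + 0} = \frac{2 \cdot 216 \cdot \frac{1}{9}}{14 + 0} = \frac{48}{14} = 48 \cdot \frac{1}{14} = \frac{24}{7}$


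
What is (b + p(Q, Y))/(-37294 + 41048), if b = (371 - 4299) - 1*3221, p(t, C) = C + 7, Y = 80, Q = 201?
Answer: -3531/1877 ≈ -1.8812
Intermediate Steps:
p(t, C) = 7 + C
b = -7149 (b = -3928 - 3221 = -7149)
(b + p(Q, Y))/(-37294 + 41048) = (-7149 + (7 + 80))/(-37294 + 41048) = (-7149 + 87)/3754 = -7062*1/3754 = -3531/1877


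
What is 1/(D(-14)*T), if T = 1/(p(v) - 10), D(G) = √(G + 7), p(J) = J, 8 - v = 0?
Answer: 2*I*√7/7 ≈ 0.75593*I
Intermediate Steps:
v = 8 (v = 8 - 1*0 = 8 + 0 = 8)
D(G) = √(7 + G)
T = -½ (T = 1/(8 - 10) = 1/(-2) = -½ ≈ -0.50000)
1/(D(-14)*T) = 1/(√(7 - 14)*(-½)) = 1/(√(-7)*(-½)) = 1/((I*√7)*(-½)) = 1/(-I*√7/2) = 2*I*√7/7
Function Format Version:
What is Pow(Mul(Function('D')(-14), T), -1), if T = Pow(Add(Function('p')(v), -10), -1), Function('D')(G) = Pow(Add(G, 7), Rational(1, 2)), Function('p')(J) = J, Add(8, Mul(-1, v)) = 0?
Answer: Mul(Rational(2, 7), I, Pow(7, Rational(1, 2))) ≈ Mul(0.75593, I)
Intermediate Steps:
v = 8 (v = Add(8, Mul(-1, 0)) = Add(8, 0) = 8)
Function('D')(G) = Pow(Add(7, G), Rational(1, 2))
T = Rational(-1, 2) (T = Pow(Add(8, -10), -1) = Pow(-2, -1) = Rational(-1, 2) ≈ -0.50000)
Pow(Mul(Function('D')(-14), T), -1) = Pow(Mul(Pow(Add(7, -14), Rational(1, 2)), Rational(-1, 2)), -1) = Pow(Mul(Pow(-7, Rational(1, 2)), Rational(-1, 2)), -1) = Pow(Mul(Mul(I, Pow(7, Rational(1, 2))), Rational(-1, 2)), -1) = Pow(Mul(Rational(-1, 2), I, Pow(7, Rational(1, 2))), -1) = Mul(Rational(2, 7), I, Pow(7, Rational(1, 2)))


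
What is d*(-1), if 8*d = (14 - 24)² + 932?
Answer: -129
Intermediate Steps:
d = 129 (d = ((14 - 24)² + 932)/8 = ((-10)² + 932)/8 = (100 + 932)/8 = (⅛)*1032 = 129)
d*(-1) = 129*(-1) = -129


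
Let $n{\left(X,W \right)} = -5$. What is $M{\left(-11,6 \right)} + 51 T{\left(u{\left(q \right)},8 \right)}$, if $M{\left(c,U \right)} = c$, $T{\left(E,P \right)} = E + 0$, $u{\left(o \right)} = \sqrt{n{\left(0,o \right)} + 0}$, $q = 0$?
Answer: $-11 + 51 i \sqrt{5} \approx -11.0 + 114.04 i$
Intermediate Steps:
$u{\left(o \right)} = i \sqrt{5}$ ($u{\left(o \right)} = \sqrt{-5 + 0} = \sqrt{-5} = i \sqrt{5}$)
$T{\left(E,P \right)} = E$
$M{\left(-11,6 \right)} + 51 T{\left(u{\left(q \right)},8 \right)} = -11 + 51 i \sqrt{5}$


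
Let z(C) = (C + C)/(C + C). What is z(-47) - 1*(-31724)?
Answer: 31725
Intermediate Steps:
z(C) = 1 (z(C) = (2*C)/((2*C)) = (2*C)*(1/(2*C)) = 1)
z(-47) - 1*(-31724) = 1 - 1*(-31724) = 1 + 31724 = 31725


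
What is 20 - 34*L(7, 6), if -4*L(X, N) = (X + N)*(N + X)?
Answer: 2913/2 ≈ 1456.5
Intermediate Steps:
L(X, N) = -(N + X)²/4 (L(X, N) = -(X + N)*(N + X)/4 = -(N + X)*(N + X)/4 = -(N + X)²/4)
20 - 34*L(7, 6) = 20 - (-17)*(6 + 7)²/2 = 20 - (-17)*13²/2 = 20 - (-17)*169/2 = 20 - 34*(-169/4) = 20 + 2873/2 = 2913/2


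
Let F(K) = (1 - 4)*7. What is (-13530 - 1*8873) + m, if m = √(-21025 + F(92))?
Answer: -22403 + I*√21046 ≈ -22403.0 + 145.07*I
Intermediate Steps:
F(K) = -21 (F(K) = -3*7 = -21)
m = I*√21046 (m = √(-21025 - 21) = √(-21046) = I*√21046 ≈ 145.07*I)
(-13530 - 1*8873) + m = (-13530 - 1*8873) + I*√21046 = (-13530 - 8873) + I*√21046 = -22403 + I*√21046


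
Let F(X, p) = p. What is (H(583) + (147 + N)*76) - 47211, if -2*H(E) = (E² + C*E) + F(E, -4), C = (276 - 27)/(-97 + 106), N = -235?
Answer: -695719/3 ≈ -2.3191e+5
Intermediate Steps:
C = 83/3 (C = 249/9 = 249*(⅑) = 83/3 ≈ 27.667)
H(E) = 2 - 83*E/6 - E²/2 (H(E) = -((E² + 83*E/3) - 4)/2 = -(-4 + E² + 83*E/3)/2 = 2 - 83*E/6 - E²/2)
(H(583) + (147 + N)*76) - 47211 = ((2 - 83/6*583 - ½*583²) + (147 - 235)*76) - 47211 = ((2 - 48389/6 - ½*339889) - 88*76) - 47211 = ((2 - 48389/6 - 339889/2) - 6688) - 47211 = (-534022/3 - 6688) - 47211 = -554086/3 - 47211 = -695719/3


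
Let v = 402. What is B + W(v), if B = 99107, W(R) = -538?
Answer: 98569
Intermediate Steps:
B + W(v) = 99107 - 538 = 98569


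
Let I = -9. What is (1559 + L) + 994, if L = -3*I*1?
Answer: 2580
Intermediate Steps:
L = 27 (L = -3*(-9)*1 = 27*1 = 27)
(1559 + L) + 994 = (1559 + 27) + 994 = 1586 + 994 = 2580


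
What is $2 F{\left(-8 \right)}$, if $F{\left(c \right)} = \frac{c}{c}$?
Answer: $2$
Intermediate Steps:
$F{\left(c \right)} = 1$
$2 F{\left(-8 \right)} = 2 \cdot 1 = 2$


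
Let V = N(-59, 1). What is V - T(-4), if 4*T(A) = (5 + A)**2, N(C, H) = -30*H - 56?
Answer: -345/4 ≈ -86.250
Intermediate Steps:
N(C, H) = -56 - 30*H
T(A) = (5 + A)**2/4
V = -86 (V = -56 - 30*1 = -56 - 30 = -86)
V - T(-4) = -86 - (5 - 4)**2/4 = -86 - 1**2/4 = -86 - 1/4 = -345/4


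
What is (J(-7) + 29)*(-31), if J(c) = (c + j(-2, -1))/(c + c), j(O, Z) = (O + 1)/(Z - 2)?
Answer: -19189/21 ≈ -913.76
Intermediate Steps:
j(O, Z) = (1 + O)/(-2 + Z)
J(c) = (⅓ + c)/(2*c) (J(c) = (c + (1 - 2)/(-2 - 1))/(c + c) = (c - 1/(-3))/((2*c)) = (c - ⅓*(-1))*(1/(2*c)) = (c + ⅓)*(1/(2*c)) = (⅓ + c)*(1/(2*c)) = (⅓ + c)/(2*c))
(J(-7) + 29)*(-31) = ((⅙)*(1 + 3*(-7))/(-7) + 29)*(-31) = ((⅙)*(-⅐)*(1 - 21) + 29)*(-31) = ((⅙)*(-⅐)*(-20) + 29)*(-31) = (10/21 + 29)*(-31) = (619/21)*(-31) = -19189/21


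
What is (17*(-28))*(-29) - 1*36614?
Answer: -22810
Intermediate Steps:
(17*(-28))*(-29) - 1*36614 = -476*(-29) - 36614 = 13804 - 36614 = -22810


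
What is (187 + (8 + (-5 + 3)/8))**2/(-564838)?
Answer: -606841/9037408 ≈ -0.067148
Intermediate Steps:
(187 + (8 + (-5 + 3)/8))**2/(-564838) = (187 + (8 + (1/8)*(-2)))**2*(-1/564838) = (187 + (8 - 1/4))**2*(-1/564838) = (187 + 31/4)**2*(-1/564838) = (779/4)**2*(-1/564838) = (606841/16)*(-1/564838) = -606841/9037408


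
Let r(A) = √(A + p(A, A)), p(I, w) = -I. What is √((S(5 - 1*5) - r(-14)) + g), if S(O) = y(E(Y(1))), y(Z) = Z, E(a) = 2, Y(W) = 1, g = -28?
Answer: I*√26 ≈ 5.099*I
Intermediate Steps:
S(O) = 2
r(A) = 0 (r(A) = √(A - A) = √0 = 0)
√((S(5 - 1*5) - r(-14)) + g) = √((2 - 1*0) - 28) = √((2 + 0) - 28) = √(2 - 28) = √(-26) = I*√26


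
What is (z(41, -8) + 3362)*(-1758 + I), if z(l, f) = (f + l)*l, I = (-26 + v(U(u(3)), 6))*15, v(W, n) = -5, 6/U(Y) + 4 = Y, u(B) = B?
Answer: -10481445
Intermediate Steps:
U(Y) = 6/(-4 + Y)
I = -465 (I = (-26 - 5)*15 = -31*15 = -465)
z(l, f) = l*(f + l)
(z(41, -8) + 3362)*(-1758 + I) = (41*(-8 + 41) + 3362)*(-1758 - 465) = (41*33 + 3362)*(-2223) = (1353 + 3362)*(-2223) = 4715*(-2223) = -10481445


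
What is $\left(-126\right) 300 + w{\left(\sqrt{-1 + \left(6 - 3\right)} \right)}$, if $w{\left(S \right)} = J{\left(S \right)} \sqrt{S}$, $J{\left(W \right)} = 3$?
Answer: $-37800 + 3 \sqrt[4]{2} \approx -37796.0$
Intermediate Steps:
$w{\left(S \right)} = 3 \sqrt{S}$
$\left(-126\right) 300 + w{\left(\sqrt{-1 + \left(6 - 3\right)} \right)} = \left(-126\right) 300 + 3 \sqrt{\sqrt{-1 + \left(6 - 3\right)}} = -37800 + 3 \sqrt{\sqrt{-1 + \left(6 - 3\right)}} = -37800 + 3 \sqrt{\sqrt{-1 + 3}} = -37800 + 3 \sqrt{\sqrt{2}} = -37800 + 3 \sqrt[4]{2}$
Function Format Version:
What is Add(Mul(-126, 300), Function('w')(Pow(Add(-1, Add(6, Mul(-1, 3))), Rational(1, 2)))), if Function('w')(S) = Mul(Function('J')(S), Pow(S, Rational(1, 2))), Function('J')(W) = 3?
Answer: Add(-37800, Mul(3, Pow(2, Rational(1, 4)))) ≈ -37796.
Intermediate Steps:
Function('w')(S) = Mul(3, Pow(S, Rational(1, 2)))
Add(Mul(-126, 300), Function('w')(Pow(Add(-1, Add(6, Mul(-1, 3))), Rational(1, 2)))) = Add(Mul(-126, 300), Mul(3, Pow(Pow(Add(-1, Add(6, Mul(-1, 3))), Rational(1, 2)), Rational(1, 2)))) = Add(-37800, Mul(3, Pow(Pow(Add(-1, Add(6, -3)), Rational(1, 2)), Rational(1, 2)))) = Add(-37800, Mul(3, Pow(Pow(Add(-1, 3), Rational(1, 2)), Rational(1, 2)))) = Add(-37800, Mul(3, Pow(Pow(2, Rational(1, 2)), Rational(1, 2)))) = Add(-37800, Mul(3, Pow(2, Rational(1, 4))))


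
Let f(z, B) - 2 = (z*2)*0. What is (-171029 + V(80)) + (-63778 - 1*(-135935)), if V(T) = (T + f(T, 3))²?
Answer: -92148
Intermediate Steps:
f(z, B) = 2 (f(z, B) = 2 + (z*2)*0 = 2 + (2*z)*0 = 2 + 0 = 2)
V(T) = (2 + T)² (V(T) = (T + 2)² = (2 + T)²)
(-171029 + V(80)) + (-63778 - 1*(-135935)) = (-171029 + (2 + 80)²) + (-63778 - 1*(-135935)) = (-171029 + 82²) + (-63778 + 135935) = (-171029 + 6724) + 72157 = -164305 + 72157 = -92148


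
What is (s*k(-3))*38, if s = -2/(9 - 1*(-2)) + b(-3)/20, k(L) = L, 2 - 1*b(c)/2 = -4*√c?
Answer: -114/55 - 228*I*√3/5 ≈ -2.0727 - 78.982*I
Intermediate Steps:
b(c) = 4 + 8*√c (b(c) = 4 - (-8)*√c = 4 + 8*√c)
s = 1/55 + 2*I*√3/5 (s = -2/(9 - 1*(-2)) + (4 + 8*√(-3))/20 = -2/(9 + 2) + (4 + 8*(I*√3))*(1/20) = -2/11 + (4 + 8*I*√3)*(1/20) = -2*1/11 + (⅕ + 2*I*√3/5) = -2/11 + (⅕ + 2*I*√3/5) = 1/55 + 2*I*√3/5 ≈ 0.018182 + 0.69282*I)
(s*k(-3))*38 = ((1/55 + 2*I*√3/5)*(-3))*38 = (-3/55 - 6*I*√3/5)*38 = -114/55 - 228*I*√3/5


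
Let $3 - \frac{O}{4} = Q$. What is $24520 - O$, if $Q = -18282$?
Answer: $-48620$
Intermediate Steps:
$O = 73140$ ($O = 12 - -73128 = 12 + 73128 = 73140$)
$24520 - O = 24520 - 73140 = -48620$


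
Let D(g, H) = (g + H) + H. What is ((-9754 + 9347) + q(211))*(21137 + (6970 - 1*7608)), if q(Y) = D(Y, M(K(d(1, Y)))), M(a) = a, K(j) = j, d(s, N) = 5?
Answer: -3812814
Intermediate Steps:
D(g, H) = g + 2*H (D(g, H) = (H + g) + H = g + 2*H)
q(Y) = 10 + Y (q(Y) = Y + 2*5 = Y + 10 = 10 + Y)
((-9754 + 9347) + q(211))*(21137 + (6970 - 1*7608)) = ((-9754 + 9347) + (10 + 211))*(21137 + (6970 - 1*7608)) = (-407 + 221)*(21137 + (6970 - 7608)) = -186*(21137 - 638) = -186*20499 = -3812814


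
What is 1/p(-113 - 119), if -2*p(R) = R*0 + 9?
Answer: -2/9 ≈ -0.22222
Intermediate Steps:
p(R) = -9/2 (p(R) = -(R*0 + 9)/2 = -(0 + 9)/2 = -1/2*9 = -9/2)
1/p(-113 - 119) = 1/(-9/2) = -2/9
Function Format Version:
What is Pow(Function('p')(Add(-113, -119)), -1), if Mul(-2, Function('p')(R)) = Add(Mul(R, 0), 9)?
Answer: Rational(-2, 9) ≈ -0.22222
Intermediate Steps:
Function('p')(R) = Rational(-9, 2) (Function('p')(R) = Mul(Rational(-1, 2), Add(Mul(R, 0), 9)) = Mul(Rational(-1, 2), Add(0, 9)) = Mul(Rational(-1, 2), 9) = Rational(-9, 2))
Pow(Function('p')(Add(-113, -119)), -1) = Pow(Rational(-9, 2), -1) = Rational(-2, 9)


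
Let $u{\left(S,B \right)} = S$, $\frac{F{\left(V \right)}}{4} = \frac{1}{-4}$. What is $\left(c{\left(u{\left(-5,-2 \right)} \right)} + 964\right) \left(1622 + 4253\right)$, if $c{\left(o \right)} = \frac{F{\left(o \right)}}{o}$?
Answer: $5664675$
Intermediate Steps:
$F{\left(V \right)} = -1$ ($F{\left(V \right)} = \frac{4}{-4} = 4 \left(- \frac{1}{4}\right) = -1$)
$c{\left(o \right)} = - \frac{1}{o}$
$\left(c{\left(u{\left(-5,-2 \right)} \right)} + 964\right) \left(1622 + 4253\right) = \left(- \frac{1}{-5} + 964\right) \left(1622 + 4253\right) = \left(\left(-1\right) \left(- \frac{1}{5}\right) + 964\right) 5875 = \left(\frac{1}{5} + 964\right) 5875 = \frac{4821}{5} \cdot 5875 = 5664675$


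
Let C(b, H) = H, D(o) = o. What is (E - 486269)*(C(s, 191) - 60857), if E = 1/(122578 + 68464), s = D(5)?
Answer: 2817869037074901/95521 ≈ 2.9500e+10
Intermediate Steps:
s = 5
E = 1/191042 ≈ 5.2344e-6
(E - 486269)*(C(s, 191) - 60857) = (1/191042 - 486269)*(191 - 60857) = -92897802297/191042*(-60666) = 2817869037074901/95521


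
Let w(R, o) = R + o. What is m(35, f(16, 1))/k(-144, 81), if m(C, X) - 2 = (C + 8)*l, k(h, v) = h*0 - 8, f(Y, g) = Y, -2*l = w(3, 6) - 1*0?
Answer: 383/16 ≈ 23.938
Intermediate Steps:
l = -9/2 (l = -((3 + 6) - 1*0)/2 = -(9 + 0)/2 = -½*9 = -9/2 ≈ -4.5000)
k(h, v) = -8 (k(h, v) = 0 - 8 = -8)
m(C, X) = -34 - 9*C/2 (m(C, X) = 2 + (C + 8)*(-9/2) = 2 + (8 + C)*(-9/2) = 2 + (-36 - 9*C/2) = -34 - 9*C/2)
m(35, f(16, 1))/k(-144, 81) = (-34 - 9/2*35)/(-8) = (-34 - 315/2)*(-⅛) = -383/2*(-⅛) = 383/16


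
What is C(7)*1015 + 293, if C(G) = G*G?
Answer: 50028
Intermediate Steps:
C(G) = G**2
C(7)*1015 + 293 = 7**2*1015 + 293 = 49*1015 + 293 = 49735 + 293 = 50028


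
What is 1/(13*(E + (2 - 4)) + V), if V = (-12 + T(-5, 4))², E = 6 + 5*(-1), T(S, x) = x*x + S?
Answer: -1/12 ≈ -0.083333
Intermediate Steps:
T(S, x) = S + x² (T(S, x) = x² + S = S + x²)
E = 1 (E = 6 - 5 = 1)
V = 1 (V = (-12 + (-5 + 4²))² = (-12 + (-5 + 16))² = (-12 + 11)² = (-1)² = 1)
1/(13*(E + (2 - 4)) + V) = 1/(13*(1 + (2 - 4)) + 1) = 1/(13*(1 - 2) + 1) = 1/(13*(-1) + 1) = 1/(-13 + 1) = 1/(-12) = -1/12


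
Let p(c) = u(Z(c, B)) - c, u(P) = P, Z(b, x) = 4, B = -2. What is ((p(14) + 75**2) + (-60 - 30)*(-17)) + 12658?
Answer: 19803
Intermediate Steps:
p(c) = 4 - c
((p(14) + 75**2) + (-60 - 30)*(-17)) + 12658 = (((4 - 1*14) + 75**2) + (-60 - 30)*(-17)) + 12658 = (((4 - 14) + 5625) - 90*(-17)) + 12658 = ((-10 + 5625) + 1530) + 12658 = (5615 + 1530) + 12658 = 7145 + 12658 = 19803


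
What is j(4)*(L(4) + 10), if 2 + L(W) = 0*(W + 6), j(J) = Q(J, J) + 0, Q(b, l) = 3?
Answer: 24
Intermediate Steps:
j(J) = 3 (j(J) = 3 + 0 = 3)
L(W) = -2 (L(W) = -2 + 0*(W + 6) = -2 + 0*(6 + W) = -2 + 0 = -2)
j(4)*(L(4) + 10) = 3*(-2 + 10) = 3*8 = 24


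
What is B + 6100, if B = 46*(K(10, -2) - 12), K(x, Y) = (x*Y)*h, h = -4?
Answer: 9228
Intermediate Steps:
K(x, Y) = -4*Y*x (K(x, Y) = (x*Y)*(-4) = (Y*x)*(-4) = -4*Y*x)
B = 3128 (B = 46*(-4*(-2)*10 - 12) = 46*(80 - 12) = 46*68 = 3128)
B + 6100 = 3128 + 6100 = 9228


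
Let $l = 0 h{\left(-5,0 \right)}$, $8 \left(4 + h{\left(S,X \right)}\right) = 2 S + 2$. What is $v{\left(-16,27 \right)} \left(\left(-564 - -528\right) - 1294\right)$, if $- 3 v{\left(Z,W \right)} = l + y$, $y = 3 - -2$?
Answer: $\frac{6650}{3} \approx 2216.7$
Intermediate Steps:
$y = 5$ ($y = 3 + 2 = 5$)
$h{\left(S,X \right)} = - \frac{15}{4} + \frac{S}{4}$ ($h{\left(S,X \right)} = -4 + \frac{2 S + 2}{8} = -4 + \frac{2 + 2 S}{8} = -4 + \left(\frac{1}{4} + \frac{S}{4}\right) = - \frac{15}{4} + \frac{S}{4}$)
$l = 0$ ($l = 0 \left(- \frac{15}{4} + \frac{1}{4} \left(-5\right)\right) = 0 \left(- \frac{15}{4} - \frac{5}{4}\right) = 0 \left(-5\right) = 0$)
$v{\left(Z,W \right)} = - \frac{5}{3}$ ($v{\left(Z,W \right)} = - \frac{0 + 5}{3} = \left(- \frac{1}{3}\right) 5 = - \frac{5}{3}$)
$v{\left(-16,27 \right)} \left(\left(-564 - -528\right) - 1294\right) = - \frac{5 \left(\left(-564 - -528\right) - 1294\right)}{3} = - \frac{5 \left(\left(-564 + 528\right) - 1294\right)}{3} = - \frac{5 \left(-36 - 1294\right)}{3} = \left(- \frac{5}{3}\right) \left(-1330\right) = \frac{6650}{3}$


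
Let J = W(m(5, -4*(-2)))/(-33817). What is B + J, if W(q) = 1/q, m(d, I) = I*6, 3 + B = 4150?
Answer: 6731476751/1623216 ≈ 4147.0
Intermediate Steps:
B = 4147 (B = -3 + 4150 = 4147)
m(d, I) = 6*I
J = -1/1623216 (J = 1/((6*(-4*(-2)))*(-33817)) = -1/33817/(6*8) = -1/33817/48 = (1/48)*(-1/33817) = -1/1623216 ≈ -6.1606e-7)
B + J = 4147 - 1/1623216 = 6731476751/1623216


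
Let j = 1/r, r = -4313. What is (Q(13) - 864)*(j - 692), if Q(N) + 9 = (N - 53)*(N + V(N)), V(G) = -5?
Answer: 3560624221/4313 ≈ 8.2556e+5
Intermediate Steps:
j = -1/4313 (j = 1/(-4313) = -1/4313 ≈ -0.00023186)
Q(N) = -9 + (-53 + N)*(-5 + N) (Q(N) = -9 + (N - 53)*(N - 5) = -9 + (-53 + N)*(-5 + N))
(Q(13) - 864)*(j - 692) = ((256 + 13**2 - 58*13) - 864)*(-1/4313 - 692) = ((256 + 169 - 754) - 864)*(-2984597/4313) = (-329 - 864)*(-2984597/4313) = -1193*(-2984597/4313) = 3560624221/4313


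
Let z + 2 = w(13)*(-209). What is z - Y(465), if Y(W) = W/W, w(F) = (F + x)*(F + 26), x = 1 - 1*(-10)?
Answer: -195627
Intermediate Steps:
x = 11 (x = 1 + 10 = 11)
w(F) = (11 + F)*(26 + F) (w(F) = (F + 11)*(F + 26) = (11 + F)*(26 + F))
z = -195626 (z = -2 + (286 + 13² + 37*13)*(-209) = -2 + (286 + 169 + 481)*(-209) = -2 + 936*(-209) = -2 - 195624 = -195626)
Y(W) = 1
z - Y(465) = -195626 - 1*1 = -195626 - 1 = -195627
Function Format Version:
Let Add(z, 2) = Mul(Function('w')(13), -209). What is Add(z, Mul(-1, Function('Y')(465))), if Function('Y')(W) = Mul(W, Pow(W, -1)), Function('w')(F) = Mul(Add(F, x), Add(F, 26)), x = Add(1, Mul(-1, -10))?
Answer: -195627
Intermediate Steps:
x = 11 (x = Add(1, 10) = 11)
Function('w')(F) = Mul(Add(11, F), Add(26, F)) (Function('w')(F) = Mul(Add(F, 11), Add(F, 26)) = Mul(Add(11, F), Add(26, F)))
z = -195626 (z = Add(-2, Mul(Add(286, Pow(13, 2), Mul(37, 13)), -209)) = Add(-2, Mul(Add(286, 169, 481), -209)) = Add(-2, Mul(936, -209)) = Add(-2, -195624) = -195626)
Function('Y')(W) = 1
Add(z, Mul(-1, Function('Y')(465))) = Add(-195626, Mul(-1, 1)) = Add(-195626, -1) = -195627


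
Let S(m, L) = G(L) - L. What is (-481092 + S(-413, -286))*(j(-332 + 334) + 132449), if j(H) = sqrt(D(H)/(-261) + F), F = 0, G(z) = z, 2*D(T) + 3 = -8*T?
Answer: -63720154308 - 80182*sqrt(1102)/29 ≈ -6.3720e+10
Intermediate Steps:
D(T) = -3/2 - 4*T (D(T) = -3/2 + (-8*T)/2 = -3/2 - 4*T)
S(m, L) = 0 (S(m, L) = L - L = 0)
j(H) = sqrt(1/174 + 4*H/261) (j(H) = sqrt((-3/2 - 4*H)/(-261) + 0) = sqrt((-3/2 - 4*H)*(-1/261) + 0) = sqrt((1/174 + 4*H/261) + 0) = sqrt(1/174 + 4*H/261))
(-481092 + S(-413, -286))*(j(-332 + 334) + 132449) = (-481092 + 0)*(sqrt(174 + 464*(-332 + 334))/174 + 132449) = -481092*(sqrt(174 + 464*2)/174 + 132449) = -481092*(sqrt(174 + 928)/174 + 132449) = -481092*(sqrt(1102)/174 + 132449) = -481092*(132449 + sqrt(1102)/174) = -63720154308 - 80182*sqrt(1102)/29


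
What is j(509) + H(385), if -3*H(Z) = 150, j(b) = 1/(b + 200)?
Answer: -35449/709 ≈ -49.999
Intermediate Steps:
j(b) = 1/(200 + b)
H(Z) = -50 (H(Z) = -⅓*150 = -50)
j(509) + H(385) = 1/(200 + 509) - 50 = 1/709 - 50 = -35449/709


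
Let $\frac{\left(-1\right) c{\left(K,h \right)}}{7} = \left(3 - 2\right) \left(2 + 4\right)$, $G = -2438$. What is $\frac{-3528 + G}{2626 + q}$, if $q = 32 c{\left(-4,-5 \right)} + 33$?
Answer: $- \frac{5966}{1315} \approx -4.5369$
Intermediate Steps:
$c{\left(K,h \right)} = -42$ ($c{\left(K,h \right)} = - 7 \left(3 - 2\right) \left(2 + 4\right) = - 7 \cdot 1 \cdot 6 = \left(-7\right) 6 = -42$)
$q = -1311$ ($q = 32 \left(-42\right) + 33 = -1344 + 33 = -1311$)
$\frac{-3528 + G}{2626 + q} = \frac{-3528 - 2438}{2626 - 1311} = - \frac{5966}{1315}$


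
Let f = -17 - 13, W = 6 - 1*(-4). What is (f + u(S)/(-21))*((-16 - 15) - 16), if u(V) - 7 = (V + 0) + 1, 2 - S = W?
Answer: 1410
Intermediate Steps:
W = 10 (W = 6 + 4 = 10)
S = -8 (S = 2 - 1*10 = 2 - 10 = -8)
u(V) = 8 + V (u(V) = 7 + ((V + 0) + 1) = 7 + (V + 1) = 7 + (1 + V) = 8 + V)
f = -30
(f + u(S)/(-21))*((-16 - 15) - 16) = (-30 + (8 - 8)/(-21))*((-16 - 15) - 16) = (-30 + 0*(-1/21))*(-31 - 16) = (-30 + 0)*(-47) = -30*(-47) = 1410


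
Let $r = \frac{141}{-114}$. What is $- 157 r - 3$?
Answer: $\frac{7265}{38} \approx 191.18$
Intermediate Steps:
$r = - \frac{47}{38}$ ($r = 141 \left(- \frac{1}{114}\right) = - \frac{47}{38} \approx -1.2368$)
$- 157 r - 3 = \left(-157\right) \left(- \frac{47}{38}\right) - 3 = \frac{7379}{38} - 3 = \frac{7265}{38}$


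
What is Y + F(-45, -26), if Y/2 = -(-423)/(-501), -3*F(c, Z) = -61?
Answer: 9341/501 ≈ 18.645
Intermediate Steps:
F(c, Z) = 61/3 (F(c, Z) = -1/3*(-61) = 61/3)
Y = -282/167 (Y = 2*(-(-423)/(-501)) = 2*(-(-423)*(-1)/501) = 2*(-3*47/167) = 2*(-141/167) = -282/167 ≈ -1.6886)
Y + F(-45, -26) = -282/167 + 61/3 = 9341/501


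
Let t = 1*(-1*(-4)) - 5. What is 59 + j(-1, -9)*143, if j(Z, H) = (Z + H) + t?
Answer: -1514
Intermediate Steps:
t = -1 (t = 1*4 - 5 = 4 - 5 = -1)
j(Z, H) = -1 + H + Z (j(Z, H) = (Z + H) - 1 = (H + Z) - 1 = -1 + H + Z)
59 + j(-1, -9)*143 = 59 + (-1 - 9 - 1)*143 = 59 - 11*143 = 59 - 1573 = -1514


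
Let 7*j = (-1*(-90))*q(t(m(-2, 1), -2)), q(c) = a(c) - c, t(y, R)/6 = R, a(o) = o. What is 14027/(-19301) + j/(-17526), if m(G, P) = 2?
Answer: -14027/19301 ≈ -0.72675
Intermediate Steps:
t(y, R) = 6*R
q(c) = 0 (q(c) = c - c = 0)
j = 0 (j = (-1*(-90)*0)/7 = (90*0)/7 = (⅐)*0 = 0)
14027/(-19301) + j/(-17526) = 14027/(-19301) + 0/(-17526) = 14027*(-1/19301) + 0*(-1/17526) = -14027/19301 + 0 = -14027/19301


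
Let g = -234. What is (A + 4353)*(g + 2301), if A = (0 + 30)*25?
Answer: 10547901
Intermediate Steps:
A = 750 (A = 30*25 = 750)
(A + 4353)*(g + 2301) = (750 + 4353)*(-234 + 2301) = 5103*2067 = 10547901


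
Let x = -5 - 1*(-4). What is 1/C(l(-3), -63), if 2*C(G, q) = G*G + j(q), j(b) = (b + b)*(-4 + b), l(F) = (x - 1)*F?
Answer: 1/4239 ≈ 0.00023590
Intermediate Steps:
x = -1 (x = -5 + 4 = -1)
l(F) = -2*F (l(F) = (-1 - 1)*F = -2*F)
j(b) = 2*b*(-4 + b) (j(b) = (2*b)*(-4 + b) = 2*b*(-4 + b))
C(G, q) = G²/2 + q*(-4 + q) (C(G, q) = (G*G + 2*q*(-4 + q))/2 = (G² + 2*q*(-4 + q))/2 = G²/2 + q*(-4 + q))
1/C(l(-3), -63) = 1/((-2*(-3))²/2 - 63*(-4 - 63)) = 1/((½)*6² - 63*(-67)) = 1/((½)*36 + 4221) = 1/(18 + 4221) = 1/4239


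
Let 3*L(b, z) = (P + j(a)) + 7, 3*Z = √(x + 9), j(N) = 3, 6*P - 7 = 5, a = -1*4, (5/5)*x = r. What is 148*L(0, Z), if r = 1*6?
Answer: 592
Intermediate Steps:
r = 6
x = 6
a = -4
P = 2 (P = 7/6 + (⅙)*5 = 7/6 + ⅚ = 2)
Z = √15/3 (Z = √(6 + 9)/3 = √15/3 ≈ 1.2910)
L(b, z) = 4 (L(b, z) = ((2 + 3) + 7)/3 = (5 + 7)/3 = (⅓)*12 = 4)
148*L(0, Z) = 148*4 = 592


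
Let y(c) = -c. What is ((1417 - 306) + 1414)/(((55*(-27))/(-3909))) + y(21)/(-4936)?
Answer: 3247964119/488664 ≈ 6646.6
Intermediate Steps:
((1417 - 306) + 1414)/(((55*(-27))/(-3909))) + y(21)/(-4936) = ((1417 - 306) + 1414)/(((55*(-27))/(-3909))) - 1*21/(-4936) = (1111 + 1414)/((-1485*(-1/3909))) - 21*(-1/4936) = 2525/(495/1303) + 21/4936 = 2525*(1303/495) + 21/4936 = 658015/99 + 21/4936 = 3247964119/488664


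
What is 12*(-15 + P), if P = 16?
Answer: 12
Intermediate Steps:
12*(-15 + P) = 12*(-15 + 16) = 12*1 = 12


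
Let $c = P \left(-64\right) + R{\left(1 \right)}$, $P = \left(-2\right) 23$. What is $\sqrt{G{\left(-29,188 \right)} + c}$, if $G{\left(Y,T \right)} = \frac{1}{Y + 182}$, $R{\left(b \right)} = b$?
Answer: $\frac{\sqrt{7659962}}{51} \approx 54.268$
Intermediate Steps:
$P = -46$
$c = 2945$ ($c = \left(-46\right) \left(-64\right) + 1 = 2944 + 1 = 2945$)
$G{\left(Y,T \right)} = \frac{1}{182 + Y}$
$\sqrt{G{\left(-29,188 \right)} + c} = \sqrt{\frac{1}{182 - 29} + 2945} = \sqrt{\frac{1}{153} + 2945} = \sqrt{\frac{450586}{153}} = \frac{\sqrt{7659962}}{51}$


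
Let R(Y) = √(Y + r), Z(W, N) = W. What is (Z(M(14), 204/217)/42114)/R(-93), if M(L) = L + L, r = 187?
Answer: 7*√94/989679 ≈ 6.8575e-5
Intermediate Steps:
M(L) = 2*L
R(Y) = √(187 + Y) (R(Y) = √(Y + 187) = √(187 + Y))
(Z(M(14), 204/217)/42114)/R(-93) = ((2*14)/42114)/(√(187 - 93)) = (28*(1/42114))/(√94) = 14*(√94/94)/21057 = 7*√94/989679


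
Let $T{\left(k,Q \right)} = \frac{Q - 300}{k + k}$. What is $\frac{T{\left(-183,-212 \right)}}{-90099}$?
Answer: $- \frac{256}{16488117} \approx -1.5526 \cdot 10^{-5}$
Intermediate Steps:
$T{\left(k,Q \right)} = \frac{-300 + Q}{2 k}$
$\frac{T{\left(-183,-212 \right)}}{-90099} = \frac{\frac{1}{2} \frac{1}{-183} \left(-300 - 212\right)}{-90099} = \frac{1}{2} \left(- \frac{1}{183}\right) \left(-512\right) \left(- \frac{1}{90099}\right) = \frac{256}{183} \left(- \frac{1}{90099}\right) = - \frac{256}{16488117}$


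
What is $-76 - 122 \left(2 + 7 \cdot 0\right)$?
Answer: $-320$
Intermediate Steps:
$-76 - 122 \left(2 + 7 \cdot 0\right) = -76 - 122 \left(2 + 0\right) = -76 - 244 = -320$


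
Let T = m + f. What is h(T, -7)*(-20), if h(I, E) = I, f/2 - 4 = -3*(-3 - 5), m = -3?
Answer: -1060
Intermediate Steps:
f = 56 (f = 8 + 2*(-3*(-3 - 5)) = 8 + 2*(-3*(-8)) = 8 + 2*24 = 8 + 48 = 56)
T = 53 (T = -3 + 56 = 53)
h(T, -7)*(-20) = 53*(-20) = -1060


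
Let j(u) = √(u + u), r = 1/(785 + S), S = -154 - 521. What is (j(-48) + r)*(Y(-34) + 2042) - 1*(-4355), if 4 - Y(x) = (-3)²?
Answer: 481087/110 + 8148*I*√6 ≈ 4373.5 + 19958.0*I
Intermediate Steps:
Y(x) = -5 (Y(x) = 4 - 1*(-3)² = 4 - 1*9 = 4 - 9 = -5)
S = -675
r = 1/110 (r = 1/(785 - 675) = 1/110 ≈ 0.0090909)
j(u) = √2*√u (j(u) = √(2*u) = √2*√u)
(j(-48) + r)*(Y(-34) + 2042) - 1*(-4355) = (√2*√(-48) + 1/110)*(-5 + 2042) - 1*(-4355) = (√2*(4*I*√3) + 1/110)*2037 + 4355 = (4*I*√6 + 1/110)*2037 + 4355 = (1/110 + 4*I*√6)*2037 + 4355 = (2037/110 + 8148*I*√6) + 4355 = 481087/110 + 8148*I*√6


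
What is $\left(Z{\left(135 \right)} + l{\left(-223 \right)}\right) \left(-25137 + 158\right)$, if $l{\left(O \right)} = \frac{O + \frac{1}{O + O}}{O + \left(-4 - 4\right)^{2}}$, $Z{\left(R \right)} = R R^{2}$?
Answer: $- \frac{1452738109149537}{23638} \approx -6.1458 \cdot 10^{10}$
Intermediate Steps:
$Z{\left(R \right)} = R^{3}$
$l{\left(O \right)} = \frac{O + \frac{1}{2 O}}{64 + O}$ ($l{\left(O \right)} = \frac{O + \frac{1}{2 O}}{O + \left(-8\right)^{2}} = \frac{O + \frac{1}{2 O}}{O + 64} = \frac{O + \frac{1}{2 O}}{64 + O}$)
$\left(Z{\left(135 \right)} + l{\left(-223 \right)}\right) \left(-25137 + 158\right) = \left(135^{3} + \frac{\frac{1}{2} + \left(-223\right)^{2}}{\left(-223\right) \left(64 - 223\right)}\right) \left(-25137 + 158\right) = \left(2460375 - \frac{\frac{1}{2} + 49729}{223 \left(-159\right)}\right) \left(-24979\right) = \left(2460375 - \left(- \frac{1}{35457}\right) \frac{99459}{2}\right) \left(-24979\right) = \left(2460375 + \frac{33153}{23638}\right) \left(-24979\right) = \frac{58158377403}{23638} \left(-24979\right) = - \frac{1452738109149537}{23638}$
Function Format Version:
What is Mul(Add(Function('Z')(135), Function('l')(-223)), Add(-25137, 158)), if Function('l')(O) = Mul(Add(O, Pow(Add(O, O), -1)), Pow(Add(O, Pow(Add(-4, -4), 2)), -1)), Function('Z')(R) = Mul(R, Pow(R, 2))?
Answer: Rational(-1452738109149537, 23638) ≈ -6.1458e+10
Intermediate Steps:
Function('Z')(R) = Pow(R, 3)
Function('l')(O) = Mul(Pow(Add(64, O), -1), Add(O, Mul(Rational(1, 2), Pow(O, -1)))) (Function('l')(O) = Mul(Add(O, Pow(Mul(2, O), -1)), Pow(Add(O, Pow(-8, 2)), -1)) = Mul(Add(O, Mul(Rational(1, 2), Pow(O, -1))), Pow(Add(O, 64), -1)) = Mul(Add(O, Mul(Rational(1, 2), Pow(O, -1))), Pow(Add(64, O), -1)) = Mul(Pow(Add(64, O), -1), Add(O, Mul(Rational(1, 2), Pow(O, -1)))))
Mul(Add(Function('Z')(135), Function('l')(-223)), Add(-25137, 158)) = Mul(Add(Pow(135, 3), Mul(Pow(-223, -1), Pow(Add(64, -223), -1), Add(Rational(1, 2), Pow(-223, 2)))), Add(-25137, 158)) = Mul(Add(2460375, Mul(Rational(-1, 223), Pow(-159, -1), Add(Rational(1, 2), 49729))), -24979) = Mul(Add(2460375, Mul(Rational(-1, 223), Rational(-1, 159), Rational(99459, 2))), -24979) = Mul(Add(2460375, Rational(33153, 23638)), -24979) = Mul(Rational(58158377403, 23638), -24979) = Rational(-1452738109149537, 23638)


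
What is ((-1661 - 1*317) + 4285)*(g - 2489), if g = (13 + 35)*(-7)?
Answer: -6517275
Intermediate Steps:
g = -336 (g = 48*(-7) = -336)
((-1661 - 1*317) + 4285)*(g - 2489) = ((-1661 - 1*317) + 4285)*(-336 - 2489) = ((-1661 - 317) + 4285)*(-2825) = (-1978 + 4285)*(-2825) = 2307*(-2825) = -6517275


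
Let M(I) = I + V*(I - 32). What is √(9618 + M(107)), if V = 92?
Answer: 5*√665 ≈ 128.94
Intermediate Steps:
M(I) = -2944 + 93*I (M(I) = I + 92*(I - 32) = I + 92*(-32 + I) = I + (-2944 + 92*I) = -2944 + 93*I)
√(9618 + M(107)) = √(9618 + (-2944 + 93*107)) = √(9618 + (-2944 + 9951)) = √(9618 + 7007) = √16625 = 5*√665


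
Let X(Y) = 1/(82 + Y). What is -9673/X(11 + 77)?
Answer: -1644410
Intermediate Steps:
-9673/X(11 + 77) = -9673/(1/(82 + (11 + 77))) = -9673/(1/(82 + 88)) = -9673/(1/170) = -9673/1/170 = -9673*170 = -1644410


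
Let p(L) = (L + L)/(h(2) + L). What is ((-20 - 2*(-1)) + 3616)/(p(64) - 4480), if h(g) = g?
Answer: -59367/73888 ≈ -0.80347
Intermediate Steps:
p(L) = 2*L/(2 + L) (p(L) = (L + L)/(2 + L) = (2*L)/(2 + L) = 2*L/(2 + L))
((-20 - 2*(-1)) + 3616)/(p(64) - 4480) = ((-20 - 2*(-1)) + 3616)/(2*64/(2 + 64) - 4480) = ((-20 + 2) + 3616)/(2*64/66 - 4480) = (-18 + 3616)/(2*64*(1/66) - 4480) = 3598/(64/33 - 4480) = 3598/(-147776/33) = 3598*(-33/147776) = -59367/73888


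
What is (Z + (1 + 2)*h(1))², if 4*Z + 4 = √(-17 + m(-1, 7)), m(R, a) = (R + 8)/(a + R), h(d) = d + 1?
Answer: (120 + I*√570)²/576 ≈ 24.01 + 9.9478*I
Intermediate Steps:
h(d) = 1 + d
m(R, a) = (8 + R)/(R + a)
Z = -1 + I*√570/24 (Z = -1 + √(-17 + (8 - 1)/(-1 + 7))/4 = -1 + √(-17 + 7/6)/4 = -1 + √(-95/6)/4 = -1 + (I*√570/6)/4 = -1 + I*√570/24 ≈ -1.0 + 0.99478*I)
(Z + (1 + 2)*h(1))² = ((-1 + I*√570/24) + (1 + 2)*(1 + 1))² = ((-1 + I*√570/24) + 3*2)² = ((-1 + I*√570/24) + 6)² = (5 + I*√570/24)²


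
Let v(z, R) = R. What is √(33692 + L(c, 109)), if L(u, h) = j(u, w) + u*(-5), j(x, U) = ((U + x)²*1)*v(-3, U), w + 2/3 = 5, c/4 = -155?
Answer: √136025103/9 ≈ 1295.9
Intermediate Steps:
c = -620 (c = 4*(-155) = -620)
w = 13/3 (w = -⅔ + 5 = 13/3 ≈ 4.3333)
j(x, U) = U*(U + x)² (j(x, U) = ((U + x)²*1)*U = (U + x)²*U = U*(U + x)²)
L(u, h) = -5*u + 13*(13/3 + u)²/3 (L(u, h) = 13*(13/3 + u)²/3 + u*(-5) = 13*(13/3 + u)²/3 - 5*u = -5*u + 13*(13/3 + u)²/3)
√(33692 + L(c, 109)) = √(33692 + (2197/27 + (13/3)*(-620)² + (293/9)*(-620))) = √(33692 + (2197/27 + (13/3)*384400 - 181660/9)) = √(33692 + (2197/27 + 4997200/3 - 181660/9)) = √(33692 + 44432017/27) = √(45341701/27) = √136025103/9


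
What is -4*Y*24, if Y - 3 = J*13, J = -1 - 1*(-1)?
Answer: -288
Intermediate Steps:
J = 0 (J = -1 + 1 = 0)
Y = 3 (Y = 3 + 0*13 = 3 + 0 = 3)
-4*Y*24 = -4*3*24 = -12*24 = -288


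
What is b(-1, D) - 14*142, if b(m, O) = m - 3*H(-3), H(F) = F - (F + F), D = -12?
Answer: -1998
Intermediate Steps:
H(F) = -F (H(F) = F - 2*F = -F)
b(m, O) = -9 + m (b(m, O) = m - (-3)*(-3) = m - 3*3 = m - 9 = -9 + m)
b(-1, D) - 14*142 = (-9 - 1) - 14*142 = -10 - 1988 = -1998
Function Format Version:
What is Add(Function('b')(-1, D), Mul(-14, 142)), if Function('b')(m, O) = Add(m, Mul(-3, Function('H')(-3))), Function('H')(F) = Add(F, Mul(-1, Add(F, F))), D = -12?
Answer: -1998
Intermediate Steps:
Function('H')(F) = Mul(-1, F) (Function('H')(F) = Add(F, Mul(-1, Mul(2, F))) = Add(F, Mul(-2, F)) = Mul(-1, F))
Function('b')(m, O) = Add(-9, m) (Function('b')(m, O) = Add(m, Mul(-3, Mul(-1, -3))) = Add(m, Mul(-3, 3)) = Add(m, -9) = Add(-9, m))
Add(Function('b')(-1, D), Mul(-14, 142)) = Add(Add(-9, -1), Mul(-14, 142)) = Add(-10, -1988) = -1998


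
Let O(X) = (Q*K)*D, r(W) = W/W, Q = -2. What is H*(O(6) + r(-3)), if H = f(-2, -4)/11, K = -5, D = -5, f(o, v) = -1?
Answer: 49/11 ≈ 4.4545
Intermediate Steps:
r(W) = 1
O(X) = -50 (O(X) = -2*(-5)*(-5) = 10*(-5) = -50)
H = -1/11 ≈ -0.090909
H*(O(6) + r(-3)) = -(-50 + 1)/11 = -1/11*(-49) = 49/11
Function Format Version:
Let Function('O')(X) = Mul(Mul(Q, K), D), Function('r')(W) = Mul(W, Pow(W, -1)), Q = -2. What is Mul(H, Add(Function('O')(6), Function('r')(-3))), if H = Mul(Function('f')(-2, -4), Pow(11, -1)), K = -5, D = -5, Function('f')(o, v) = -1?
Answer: Rational(49, 11) ≈ 4.4545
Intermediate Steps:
Function('r')(W) = 1
Function('O')(X) = -50 (Function('O')(X) = Mul(Mul(-2, -5), -5) = Mul(10, -5) = -50)
H = Rational(-1, 11) (H = Mul(-1, Pow(11, -1)) = Mul(-1, Rational(1, 11)) = Rational(-1, 11) ≈ -0.090909)
Mul(H, Add(Function('O')(6), Function('r')(-3))) = Mul(Rational(-1, 11), Add(-50, 1)) = Mul(Rational(-1, 11), -49) = Rational(49, 11)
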